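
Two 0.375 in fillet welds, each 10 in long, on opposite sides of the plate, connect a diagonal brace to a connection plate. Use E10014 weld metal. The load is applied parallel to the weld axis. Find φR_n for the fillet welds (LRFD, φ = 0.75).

φR_n ≈ 239 kip

E100XX → F_EXX = 100 ksi.
Effective throat t_e = 0.707 × 0.375 = 0.2651 in.
Total length L = 20 in; A_we = 0.2651 × 20 = 5.303 in².
F_nw = 0.6 F_EXX = 0.6 × 100 = 60 ksi.
φR_n = 0.75 × 60 × 5.303 = 238.6 kip.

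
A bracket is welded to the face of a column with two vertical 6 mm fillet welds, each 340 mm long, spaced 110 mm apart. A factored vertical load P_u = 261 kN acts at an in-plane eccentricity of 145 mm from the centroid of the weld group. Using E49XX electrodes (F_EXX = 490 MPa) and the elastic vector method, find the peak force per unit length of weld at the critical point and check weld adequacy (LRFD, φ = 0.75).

Total weld length L_w = 680 mm. Treat welds as unit-width lines.
Polar moment about centroid: J = 2[d³/12 + d(b/2)²] = 2[340³/12 + 340×55²] = 8608000 mm³.
Direct shear f_v = P/L_w = 261×10³ / 680 = 383.8 N/mm (vertical).
Torsion M = P·e = 261×10³ × 145 = 37845000 N·mm.
Critical point at (x, y) = (55, 170) from centroid. f_tx = M·y/J = 747.4 N/mm; f_ty = M·x/J = 241.8 N/mm.
Resultant f_max = √[f_tx² + (f_v + f_ty)²] = √[747.4² + (383.8 + 241.8)²] = 974.7 N/mm.
Capacity per unit length: φr_n = 0.75 × 0.6 × 490 × (0.707 × 6) = 935.4 N/mm.
974.7 > 935.4 → NOT adequate.

f_max ≈ 975 N/mm; NOT adequate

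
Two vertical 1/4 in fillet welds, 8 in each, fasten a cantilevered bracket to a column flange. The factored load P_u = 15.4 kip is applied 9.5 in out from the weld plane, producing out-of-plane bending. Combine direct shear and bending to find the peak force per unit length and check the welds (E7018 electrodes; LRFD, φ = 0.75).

E70XX → F_EXX = 70 ksi.
L_w = 2 × 8 = 16 in; section modulus (unit throat) S = 2 × L²/6 = 21.33 in².
Direct shear f_v = P/L_w = 15.4/16 = 0.9625 kip/in.
Moment M = P × e = 15.4 × 9.5 = 146.3 kip·in; bending f_b = M/S = 6.858 kip/in.
f_max = √(f_v² + f_b²) = √(0.9625² + 6.858²) = 6.925 kip/in.
φr_n = 0.75 × 0.6 × 70 × (0.707 × 0.25) = 5.568 kip/in → NOT adequate.

f_max ≈ 6.93 kip/in; NOT adequate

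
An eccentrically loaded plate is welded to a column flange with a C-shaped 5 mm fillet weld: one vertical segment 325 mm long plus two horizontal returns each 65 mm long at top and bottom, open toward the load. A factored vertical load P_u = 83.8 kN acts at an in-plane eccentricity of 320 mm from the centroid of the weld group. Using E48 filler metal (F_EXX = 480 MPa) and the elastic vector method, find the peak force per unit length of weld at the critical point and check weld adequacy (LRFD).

Total weld length L_w = 455 mm. Treat welds as unit-width lines.
Centroid: x̄ = 2×65×32.5 / 455 = 9.286 mm from the vertical weld.
Polar moment about centroid: J = I_x + I_y = [325³/12 + 2×65×162.5²] + [325×9.286² + 2(65³/12 + 65×23.21²)] = 6437000 mm³.
Direct shear f_v = P/L_w = 83.8×10³ / 455 = 184.2 N/mm (vertical).
Torsion M = P·e = 83.8×10³ × 320 = 26816000 N·mm.
Critical point at (x, y) = (55.71, 162.5) from centroid. f_tx = M·y/J = 676.9 N/mm; f_ty = M·x/J = 232.1 N/mm.
Resultant f_max = √[f_tx² + (f_v + f_ty)²] = √[676.9² + (184.2 + 232.1)²] = 794.7 N/mm.
Capacity per unit length: φr_n = 0.75 × 0.6 × 480 × (0.707 × 5) = 763.6 N/mm.
794.7 > 763.6 → NOT adequate.

f_max ≈ 795 N/mm; NOT adequate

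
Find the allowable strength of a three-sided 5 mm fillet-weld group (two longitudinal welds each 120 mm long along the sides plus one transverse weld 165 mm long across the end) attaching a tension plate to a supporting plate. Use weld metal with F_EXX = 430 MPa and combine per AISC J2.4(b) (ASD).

R_n/Ω ≈ 206 kN

t_e = 0.707 × 5 = 3.535 mm.
R_nwl = 0.6 × 430 × 3.535 × 240 × 10⁻³ = 218.9 kN (longitudinal, 2 welds).
R_nwt = 0.6 × 430 × 3.535 × 165 × 10⁻³ = 150.5 kN (transverse, base value).
(i) R_nwl + R_nwt = 369.4 kN; (ii) 0.85 R_nwl + 1.5 R_nwt = 411.8 kN.
R_n = max = 411.8 kN [governs: (ii)]; R_n/Ω = 205.9 kN.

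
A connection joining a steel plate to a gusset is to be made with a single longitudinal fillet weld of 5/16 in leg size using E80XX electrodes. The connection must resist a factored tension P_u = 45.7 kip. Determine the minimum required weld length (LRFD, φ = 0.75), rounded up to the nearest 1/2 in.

L = 6 in

E80XX → F_EXX = 80 ksi.
Throat t_e = 0.707 × 0.3125 = 0.2209 in.
φr_n = 0.75 × 0.6 × 80 × 0.2209 = 7.954 kip/in.
L_req = P_u / φr_n = 45.7 / 7.954 = 5.746 in total.
Round up → use L = 6 in.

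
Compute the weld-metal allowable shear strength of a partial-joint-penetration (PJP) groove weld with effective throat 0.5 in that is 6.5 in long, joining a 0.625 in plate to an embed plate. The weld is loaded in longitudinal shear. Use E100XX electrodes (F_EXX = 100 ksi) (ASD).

R_n/Ω ≈ 97.5 kips

Effective throat (given) t_e = 0.5 in.
A_we = 0.5 × 6.5 = 3.25 in².
F_nw = 0.6 F_EXX = 60 ksi.
R_n/Ω = (60 × 3.25) / 2.0 = 97.5 kips.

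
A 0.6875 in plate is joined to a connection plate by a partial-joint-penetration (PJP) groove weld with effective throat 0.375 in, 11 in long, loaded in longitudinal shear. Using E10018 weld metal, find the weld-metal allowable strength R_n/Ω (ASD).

R_n/Ω ≈ 124 kips

E100XX → F_EXX = 100 ksi.
Effective throat (given) t_e = 0.375 in.
A_we = 0.375 × 11 = 4.125 in².
F_nw = 0.6 F_EXX = 60 ksi.
R_n/Ω = (60 × 4.125) / 2.0 = 123.8 kips.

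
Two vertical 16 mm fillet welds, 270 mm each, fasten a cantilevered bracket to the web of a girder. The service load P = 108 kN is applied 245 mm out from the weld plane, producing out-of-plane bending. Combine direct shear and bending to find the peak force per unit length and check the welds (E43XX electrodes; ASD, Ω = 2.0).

E43XX → F_EXX = 430 MPa.
L_w = 2 × 270 = 540 mm; section modulus (unit throat) S = 2 × L²/6 = 24300 mm².
Direct shear f_v = P/L_w = 108×10³/540 = 200 N/mm.
Moment M = P × e = 108×10³ × 245 = 26460000 N·mm; bending f_b = M/S = 1089 N/mm.
f_max = √(f_v² + f_b²) = √(200² + 1089²) = 1107 N/mm.
r_n/Ω = (1/2.0) × 0.6 × 430 × (0.707 × 16) = 1459 N/mm → adequate.

f_max ≈ 1110 N/mm; adequate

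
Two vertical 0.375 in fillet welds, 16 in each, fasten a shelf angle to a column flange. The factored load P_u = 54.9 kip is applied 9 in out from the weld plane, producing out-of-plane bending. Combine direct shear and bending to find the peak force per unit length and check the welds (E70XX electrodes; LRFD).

E70XX → F_EXX = 70 ksi.
L_w = 2 × 16 = 32 in; section modulus (unit throat) S = 2 × L²/6 = 85.33 in².
Direct shear f_v = P/L_w = 54.9/32 = 1.716 kip/in.
Moment M = P × e = 54.9 × 9 = 494.1 kip·in; bending f_b = M/S = 5.79 kip/in.
f_max = √(f_v² + f_b²) = √(1.716² + 5.79²) = 6.039 kip/in.
φr_n = 0.75 × 0.6 × 70 × (0.707 × 0.375) = 8.351 kip/in → adequate.

f_max ≈ 6.04 kip/in; adequate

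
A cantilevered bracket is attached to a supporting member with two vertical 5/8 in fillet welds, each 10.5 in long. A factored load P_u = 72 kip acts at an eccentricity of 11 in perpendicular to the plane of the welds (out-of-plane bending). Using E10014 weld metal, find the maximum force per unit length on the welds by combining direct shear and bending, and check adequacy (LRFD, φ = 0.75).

f_max ≈ 21.8 kip/in; NOT adequate

E100XX → F_EXX = 100 ksi.
L_w = 2 × 10.5 = 21 in; section modulus (unit throat) S = 2 × L²/6 = 36.75 in².
Direct shear f_v = P/L_w = 72/21 = 3.429 kip/in.
Moment M = P × e = 72 × 11 = 792 kip·in; bending f_b = M/S = 21.55 kip/in.
f_max = √(f_v² + f_b²) = √(3.429² + 21.55²) = 21.82 kip/in.
φr_n = 0.75 × 0.6 × 100 × (0.707 × 0.625) = 19.88 kip/in → NOT adequate.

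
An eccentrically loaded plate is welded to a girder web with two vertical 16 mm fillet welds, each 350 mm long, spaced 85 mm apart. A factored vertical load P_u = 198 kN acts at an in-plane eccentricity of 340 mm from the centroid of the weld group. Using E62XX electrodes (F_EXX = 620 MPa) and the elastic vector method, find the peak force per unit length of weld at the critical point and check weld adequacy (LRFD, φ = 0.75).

Total weld length L_w = 700 mm. Treat welds as unit-width lines.
Polar moment about centroid: J = 2[d³/12 + d(b/2)²] = 2[350³/12 + 350×42.5²] = 8410000 mm³.
Direct shear f_v = P/L_w = 198×10³ / 700 = 282.9 N/mm (vertical).
Torsion M = P·e = 198×10³ × 340 = 67320000 N·mm.
Critical point at (x, y) = (42.5, 175) from centroid. f_tx = M·y/J = 1401 N/mm; f_ty = M·x/J = 340.2 N/mm.
Resultant f_max = √[f_tx² + (f_v + f_ty)²] = √[1401² + (282.9 + 340.2)²] = 1533 N/mm.
Capacity per unit length: φr_n = 0.75 × 0.6 × 620 × (0.707 × 16) = 3156 N/mm.
1533 ≤ 3156 → adequate.

f_max ≈ 1530 N/mm; adequate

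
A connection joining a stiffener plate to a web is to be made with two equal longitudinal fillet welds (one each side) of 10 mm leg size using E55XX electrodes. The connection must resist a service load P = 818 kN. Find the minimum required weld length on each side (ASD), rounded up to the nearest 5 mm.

L = 355 mm on each side

E55XX → F_EXX = 550 MPa.
Throat t_e = 0.707 × 10 = 7.07 mm.
r_n/Ω = (0.6 × 550 × 7.07) / 2.0 = 1167 N/mm = 1.167 kN/mm.
L_req = P / (r_n/Ω) = 818 / 1.167 = 701.2 mm total.
Per side: 701.2 / 2 = 350.6 mm.
Round up → use L = 355 mm on each side.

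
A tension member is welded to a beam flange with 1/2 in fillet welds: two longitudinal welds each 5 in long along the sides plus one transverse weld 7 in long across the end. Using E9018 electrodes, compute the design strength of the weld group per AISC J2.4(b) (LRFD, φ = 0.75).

E90XX → F_EXX = 90 ksi.
t_e = 0.707 × 0.5 = 0.3535 in.
R_nwl = 0.6 × 90 × 0.3535 × 10 = 190.9 kip (longitudinal, 2 welds).
R_nwt = 0.6 × 90 × 0.3535 × 7 = 133.6 kip (transverse, base value).
(i) R_nwl + R_nwt = 324.5 kip; (ii) 0.85 R_nwl + 1.5 R_nwt = 362.7 kip.
R_n = max = 362.7 kip [governs: (ii)]; φR_n = 272 kip.

φR_n ≈ 272 kip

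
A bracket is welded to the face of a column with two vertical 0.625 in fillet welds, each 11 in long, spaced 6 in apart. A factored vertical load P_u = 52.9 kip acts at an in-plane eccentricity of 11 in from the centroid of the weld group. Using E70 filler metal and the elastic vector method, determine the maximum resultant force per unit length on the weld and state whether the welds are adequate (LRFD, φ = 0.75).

f_max ≈ 10.1 kip/in; adequate

E70XX → F_EXX = 70 ksi.
Total weld length L_w = 22 in. Treat welds as unit-width lines.
Polar moment about centroid: J = 2[d³/12 + d(b/2)²] = 2[11³/12 + 11×3²] = 419.8 in³.
Direct shear f_v = P/L_w = 52.9 / 22 = 2.405 kip/in (vertical).
Torsion M = P·e = 52.9 × 11 = 581.9 kip·in.
Critical point at (x, y) = (3, 5.5) from centroid. f_tx = M·y/J = 7.623 kip/in; f_ty = M·x/J = 4.158 kip/in.
Resultant f_max = √[f_tx² + (f_v + f_ty)²] = √[7.623² + (2.405 + 4.158)²] = 10.06 kip/in.
Capacity per unit length: φr_n = 0.75 × 0.6 × 70 × (0.707 × 0.625) = 13.92 kip/in.
10.06 ≤ 13.92 → adequate.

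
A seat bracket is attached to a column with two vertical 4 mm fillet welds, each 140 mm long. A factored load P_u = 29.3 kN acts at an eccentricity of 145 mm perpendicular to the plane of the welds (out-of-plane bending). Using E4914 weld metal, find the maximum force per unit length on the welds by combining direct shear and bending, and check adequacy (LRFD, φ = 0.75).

f_max ≈ 659 N/mm; NOT adequate

E49XX → F_EXX = 490 MPa.
L_w = 2 × 140 = 280 mm; section modulus (unit throat) S = 2 × L²/6 = 6533 mm².
Direct shear f_v = P/L_w = 29.3×10³/280 = 104.6 N/mm.
Moment M = P × e = 29.3×10³ × 145 = 4248500 N·mm; bending f_b = M/S = 650.3 N/mm.
f_max = √(f_v² + f_b²) = √(104.6² + 650.3²) = 658.6 N/mm.
φr_n = 0.75 × 0.6 × 490 × (0.707 × 4) = 623.6 N/mm → NOT adequate.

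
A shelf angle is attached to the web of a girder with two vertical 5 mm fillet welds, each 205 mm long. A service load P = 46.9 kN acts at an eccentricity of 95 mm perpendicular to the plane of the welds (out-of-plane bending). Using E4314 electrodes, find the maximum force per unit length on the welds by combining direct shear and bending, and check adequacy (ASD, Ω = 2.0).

f_max ≈ 338 N/mm; adequate

E43XX → F_EXX = 430 MPa.
L_w = 2 × 205 = 410 mm; section modulus (unit throat) S = 2 × L²/6 = 14010 mm².
Direct shear f_v = P/L_w = 46.9×10³/410 = 114.4 N/mm.
Moment M = P × e = 46.9×10³ × 95 = 4455500 N·mm; bending f_b = M/S = 318.1 N/mm.
f_max = √(f_v² + f_b²) = √(114.4² + 318.1²) = 338 N/mm.
r_n/Ω = (1/2.0) × 0.6 × 430 × (0.707 × 5) = 456 N/mm → adequate.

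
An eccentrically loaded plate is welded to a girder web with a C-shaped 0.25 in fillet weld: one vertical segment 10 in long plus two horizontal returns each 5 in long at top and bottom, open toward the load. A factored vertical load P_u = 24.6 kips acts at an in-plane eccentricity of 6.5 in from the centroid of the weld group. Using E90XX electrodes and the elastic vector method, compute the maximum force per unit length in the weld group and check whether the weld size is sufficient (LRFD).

f_max ≈ 3.47 kip/in; adequate

E90XX → F_EXX = 90 ksi.
Total weld length L_w = 20 in. Treat welds as unit-width lines.
Centroid: x̄ = 2×5×2.5 / 20 = 1.25 in from the vertical weld.
Polar moment about centroid: J = I_x + I_y = [10³/12 + 2×5×5²] + [10×1.25² + 2(5³/12 + 5×1.25²)] = 385.4 in³.
Direct shear f_v = P/L_w = 24.6 / 20 = 1.23 kip/in (vertical).
Torsion M = P·e = 24.6 × 6.5 = 159.9 kip·in.
Critical point at (x, y) = (3.75, 5) from centroid. f_tx = M·y/J = 2.074 kip/in; f_ty = M·x/J = 1.556 kip/in.
Resultant f_max = √[f_tx² + (f_v + f_ty)²] = √[2.074² + (1.23 + 1.556)²] = 3.473 kip/in.
Capacity per unit length: φr_n = 0.75 × 0.6 × 90 × (0.707 × 0.25) = 7.158 kip/in.
3.473 ≤ 7.158 → adequate.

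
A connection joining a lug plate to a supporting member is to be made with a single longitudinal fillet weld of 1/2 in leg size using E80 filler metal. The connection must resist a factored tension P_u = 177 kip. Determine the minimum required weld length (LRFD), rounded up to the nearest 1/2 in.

E80XX → F_EXX = 80 ksi.
Throat t_e = 0.707 × 0.5 = 0.3535 in.
φr_n = 0.75 × 0.6 × 80 × 0.3535 = 12.73 kip/in.
L_req = P_u / φr_n = 177 / 12.73 = 13.91 in total.
Round up → use L = 14 in.

L = 14 in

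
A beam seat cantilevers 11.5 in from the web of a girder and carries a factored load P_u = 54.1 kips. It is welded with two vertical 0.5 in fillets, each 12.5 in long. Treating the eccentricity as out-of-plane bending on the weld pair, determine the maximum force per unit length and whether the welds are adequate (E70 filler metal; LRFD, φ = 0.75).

f_max ≈ 12.1 kip/in; NOT adequate

E70XX → F_EXX = 70 ksi.
L_w = 2 × 12.5 = 25 in; section modulus (unit throat) S = 2 × L²/6 = 52.08 in².
Direct shear f_v = P/L_w = 54.1/25 = 2.164 kip/in.
Moment M = P × e = 54.1 × 11.5 = 622.15 kip·in; bending f_b = M/S = 11.95 kip/in.
f_max = √(f_v² + f_b²) = √(2.164² + 11.95²) = 12.14 kip/in.
φr_n = 0.75 × 0.6 × 70 × (0.707 × 0.5) = 11.14 kip/in → NOT adequate.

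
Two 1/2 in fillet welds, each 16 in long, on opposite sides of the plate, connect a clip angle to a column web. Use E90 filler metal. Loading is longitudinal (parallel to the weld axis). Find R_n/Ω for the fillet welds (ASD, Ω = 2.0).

R_n/Ω ≈ 305 kip

E90XX → F_EXX = 90 ksi.
Effective throat t_e = 0.707 × 0.5 = 0.3535 in.
Total length L = 32 in; A_we = 0.3535 × 32 = 11.31 in².
F_nw = 0.6 F_EXX = 0.6 × 90 = 54 ksi.
R_n = 54 × 11.31 = 610.8 kip; R_n/Ω = 610.8/2.0 = 305.4 kip.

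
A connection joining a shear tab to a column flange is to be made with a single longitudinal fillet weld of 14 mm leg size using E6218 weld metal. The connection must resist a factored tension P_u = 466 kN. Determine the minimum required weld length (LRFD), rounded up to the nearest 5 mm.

L = 170 mm

E62XX → F_EXX = 620 MPa.
Throat t_e = 0.707 × 14 = 9.898 mm.
φr_n = 0.75 × 0.6 × 620 × 9.898 × 10⁻³ = 2.762 kN/mm.
L_req = P_u / φr_n = 466 / 2.762 = 168.7 mm total.
Round up → use L = 170 mm.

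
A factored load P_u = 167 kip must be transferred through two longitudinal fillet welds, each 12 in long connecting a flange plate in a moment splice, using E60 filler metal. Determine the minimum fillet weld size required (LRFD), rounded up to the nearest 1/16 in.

w = 3/8 in

E60XX → F_EXX = 60 ksi.
Total weld length L = 24 in.
Required throat t_e = P_u / (φ × 0.6 F_EXX × L) = 167 / (0.75 × 0.6 × 60 × 24) = 0.2577 in.
Required leg w = t_e / 0.707 = 0.3645 in → use 3/8 in.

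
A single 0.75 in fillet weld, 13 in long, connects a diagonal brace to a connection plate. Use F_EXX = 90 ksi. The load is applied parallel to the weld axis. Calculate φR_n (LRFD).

φR_n ≈ 279 kips

Effective throat t_e = 0.707 × 0.75 = 0.5302 in.
Total length L = 13 in; A_we = 0.5302 × 13 = 6.893 in².
F_nw = 0.6 F_EXX = 0.6 × 90 = 54 ksi.
φR_n = 0.75 × 54 × 6.893 = 279.2 kips.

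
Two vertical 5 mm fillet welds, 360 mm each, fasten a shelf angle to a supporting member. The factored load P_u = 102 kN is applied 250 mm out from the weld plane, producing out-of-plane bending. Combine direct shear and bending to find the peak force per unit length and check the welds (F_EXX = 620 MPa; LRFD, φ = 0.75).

L_w = 2 × 360 = 720 mm; section modulus (unit throat) S = 2 × L²/6 = 43200 mm².
Direct shear f_v = P/L_w = 102×10³/720 = 141.7 N/mm.
Moment M = P × e = 102×10³ × 250 = 25500000 N·mm; bending f_b = M/S = 590.3 N/mm.
f_max = √(f_v² + f_b²) = √(141.7² + 590.3²) = 607 N/mm.
φr_n = 0.75 × 0.6 × 620 × (0.707 × 5) = 986.3 N/mm → adequate.

f_max ≈ 607 N/mm; adequate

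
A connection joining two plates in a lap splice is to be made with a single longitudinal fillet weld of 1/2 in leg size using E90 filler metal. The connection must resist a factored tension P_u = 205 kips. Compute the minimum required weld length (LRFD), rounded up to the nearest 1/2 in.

L = 14.5 in

E90XX → F_EXX = 90 ksi.
Throat t_e = 0.707 × 0.5 = 0.3535 in.
φr_n = 0.75 × 0.6 × 90 × 0.3535 = 14.32 kips/in.
L_req = P_u / φr_n = 205 / 14.32 = 14.32 in total.
Round up → use L = 14.5 in.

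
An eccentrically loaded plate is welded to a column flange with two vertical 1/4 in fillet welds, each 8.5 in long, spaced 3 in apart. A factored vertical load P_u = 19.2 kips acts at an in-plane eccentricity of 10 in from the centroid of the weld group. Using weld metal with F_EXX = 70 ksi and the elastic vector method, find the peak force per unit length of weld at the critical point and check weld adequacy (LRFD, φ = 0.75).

Total weld length L_w = 17 in. Treat welds as unit-width lines.
Polar moment about centroid: J = 2[d³/12 + d(b/2)²] = 2[8.5³/12 + 8.5×1.5²] = 140.6 in³.
Direct shear f_v = P/L_w = 19.2 / 17 = 1.129 kip/in (vertical).
Torsion M = P·e = 19.2 × 10 = 192 kip·in.
Critical point at (x, y) = (1.5, 4.25) from centroid. f_tx = M·y/J = 5.804 kip/in; f_ty = M·x/J = 2.048 kip/in.
Resultant f_max = √[f_tx² + (f_v + f_ty)²] = √[5.804² + (1.129 + 2.048)²] = 6.617 kip/in.
Capacity per unit length: φr_n = 0.75 × 0.6 × 70 × (0.707 × 0.25) = 5.568 kip/in.
6.617 > 5.568 → NOT adequate.

f_max ≈ 6.62 kip/in; NOT adequate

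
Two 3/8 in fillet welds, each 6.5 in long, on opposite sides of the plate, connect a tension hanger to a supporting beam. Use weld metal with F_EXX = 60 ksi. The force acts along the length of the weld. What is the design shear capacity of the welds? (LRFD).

φR_n ≈ 93.1 kips

Effective throat t_e = 0.707 × 0.375 = 0.2651 in.
Total length L = 13 in; A_we = 0.2651 × 13 = 3.447 in².
F_nw = 0.6 F_EXX = 0.6 × 60 = 36 ksi.
φR_n = 0.75 × 36 × 3.447 = 93.06 kips.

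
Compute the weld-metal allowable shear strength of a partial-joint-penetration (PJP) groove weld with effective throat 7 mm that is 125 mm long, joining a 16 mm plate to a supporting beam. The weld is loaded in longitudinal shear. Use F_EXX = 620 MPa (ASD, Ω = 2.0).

R_n/Ω ≈ 163 kN

Effective throat (given) t_e = 7 mm.
A_we = 7 × 125 = 875 mm².
F_nw = 0.6 F_EXX = 372 MPa.
R_n/Ω = (372 × 875) / 2.0 × 10⁻³ = 162.8 kN.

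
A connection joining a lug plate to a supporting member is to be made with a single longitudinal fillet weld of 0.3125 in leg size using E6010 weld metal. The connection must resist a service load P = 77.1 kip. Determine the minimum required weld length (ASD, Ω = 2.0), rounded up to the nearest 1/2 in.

E60XX → F_EXX = 60 ksi.
Throat t_e = 0.707 × 0.3125 = 0.2209 in.
r_n/Ω = (0.6 × 60 × 0.2209) / 2.0 = 3.977 kip/in.
L_req = P / (r_n/Ω) = 77.1 / 3.977 = 19.39 in total.
Round up → use L = 19.5 in.

L = 19.5 in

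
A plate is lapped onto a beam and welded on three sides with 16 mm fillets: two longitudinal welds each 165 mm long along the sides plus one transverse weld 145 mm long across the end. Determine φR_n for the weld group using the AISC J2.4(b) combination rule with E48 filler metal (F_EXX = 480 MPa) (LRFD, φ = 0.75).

φR_n ≈ 1220 kN

t_e = 0.707 × 16 = 11.31 mm.
R_nwl = 0.6 × 480 × 11.31 × 330 × 10⁻³ = 1075 kN (longitudinal, 2 welds).
R_nwt = 0.6 × 480 × 11.31 × 145 × 10⁻³ = 472.4 kN (transverse, base value).
(i) R_nwl + R_nwt = 1547 kN; (ii) 0.85 R_nwl + 1.5 R_nwt = 1622 kN.
R_n = max = 1622 kN [governs: (ii)]; φR_n = 1217 kN.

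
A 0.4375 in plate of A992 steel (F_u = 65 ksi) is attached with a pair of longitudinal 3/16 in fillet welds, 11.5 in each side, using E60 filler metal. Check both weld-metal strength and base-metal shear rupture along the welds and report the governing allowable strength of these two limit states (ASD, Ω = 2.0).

R_n/Ω ≈ 54.9 kip (weld metal governs)

E60XX → F_EXX = 60 ksi.
t_e = 0.707 × 0.1875 = 0.1326 in; L = 23 in.
Weld metal: R_n/Ω = (1/2.0) × 0.6 × 60 × 0.1326 × 23 = 54.88 kip.
Base metal (shear rupture): R_n/Ω = (1/2.0) × 0.6 × 65 × 0.4375 × 23 = 196.2 kip.
Governing: weld metal.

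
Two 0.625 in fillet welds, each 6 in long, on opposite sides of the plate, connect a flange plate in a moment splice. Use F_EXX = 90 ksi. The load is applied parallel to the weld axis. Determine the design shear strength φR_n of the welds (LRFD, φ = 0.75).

φR_n ≈ 215 kip

Effective throat t_e = 0.707 × 0.625 = 0.4419 in.
Total length L = 12 in; A_we = 0.4419 × 12 = 5.302 in².
F_nw = 0.6 F_EXX = 0.6 × 90 = 54 ksi.
φR_n = 0.75 × 54 × 5.302 = 214.8 kip.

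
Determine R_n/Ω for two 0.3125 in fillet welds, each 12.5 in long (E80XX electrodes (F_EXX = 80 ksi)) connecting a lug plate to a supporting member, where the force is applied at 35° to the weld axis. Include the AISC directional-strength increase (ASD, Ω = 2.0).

R_n/Ω ≈ 161 kips

t_e = 0.707 × 0.3125 = 0.2209 in; A_we = 0.2209 × 25 = 5.523 in².
Directional factor: 1.0 + 0.5 sin^1.5(35°) = 1.217.
F_nw = 0.6 × 80 × 1.217 = 58.43 ksi.
R_n/Ω = (58.43 × 5.523) / 2.0 = 161.4 kips.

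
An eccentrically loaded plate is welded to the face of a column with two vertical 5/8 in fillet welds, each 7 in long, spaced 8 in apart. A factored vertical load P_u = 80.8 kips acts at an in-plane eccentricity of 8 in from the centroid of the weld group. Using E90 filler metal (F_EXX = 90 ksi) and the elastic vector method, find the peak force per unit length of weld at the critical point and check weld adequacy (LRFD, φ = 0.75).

f_max ≈ 17 kip/in; adequate

Total weld length L_w = 14 in. Treat welds as unit-width lines.
Polar moment about centroid: J = 2[d³/12 + d(b/2)²] = 2[7³/12 + 7×4²] = 281.2 in³.
Direct shear f_v = P/L_w = 80.8 / 14 = 5.771 kip/in (vertical).
Torsion M = P·e = 80.8 × 8 = 646.4 kip·in.
Critical point at (x, y) = (4, 3.5) from centroid. f_tx = M·y/J = 8.046 kip/in; f_ty = M·x/J = 9.196 kip/in.
Resultant f_max = √[f_tx² + (f_v + f_ty)²] = √[8.046² + (5.771 + 9.196)²] = 16.99 kip/in.
Capacity per unit length: φr_n = 0.75 × 0.6 × 90 × (0.707 × 0.625) = 17.9 kip/in.
16.99 ≤ 17.9 → adequate.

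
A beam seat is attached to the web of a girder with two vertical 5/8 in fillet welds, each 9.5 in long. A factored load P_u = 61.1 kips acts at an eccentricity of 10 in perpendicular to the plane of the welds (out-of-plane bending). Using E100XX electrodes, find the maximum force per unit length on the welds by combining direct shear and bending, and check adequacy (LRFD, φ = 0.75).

E100XX → F_EXX = 100 ksi.
L_w = 2 × 9.5 = 19 in; section modulus (unit throat) S = 2 × L²/6 = 30.08 in².
Direct shear f_v = P/L_w = 61.1/19 = 3.216 kip/in.
Moment M = P × e = 61.1 × 10 = 611 kip·in; bending f_b = M/S = 20.31 kip/in.
f_max = √(f_v² + f_b²) = √(3.216² + 20.31²) = 20.56 kip/in.
φr_n = 0.75 × 0.6 × 100 × (0.707 × 0.625) = 19.88 kip/in → NOT adequate.

f_max ≈ 20.6 kip/in; NOT adequate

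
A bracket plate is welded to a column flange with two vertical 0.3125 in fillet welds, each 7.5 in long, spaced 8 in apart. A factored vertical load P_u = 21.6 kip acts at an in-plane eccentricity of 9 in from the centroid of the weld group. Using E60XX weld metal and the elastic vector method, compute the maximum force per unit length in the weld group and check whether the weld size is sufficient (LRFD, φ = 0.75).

f_max ≈ 4.59 kip/in; adequate

E60XX → F_EXX = 60 ksi.
Total weld length L_w = 15 in. Treat welds as unit-width lines.
Polar moment about centroid: J = 2[d³/12 + d(b/2)²] = 2[7.5³/12 + 7.5×4²] = 310.3 in³.
Direct shear f_v = P/L_w = 21.6 / 15 = 1.44 kip/in (vertical).
Torsion M = P·e = 21.6 × 9 = 194.4 kip·in.
Critical point at (x, y) = (4, 3.75) from centroid. f_tx = M·y/J = 2.349 kip/in; f_ty = M·x/J = 2.506 kip/in.
Resultant f_max = √[f_tx² + (f_v + f_ty)²] = √[2.349² + (1.44 + 2.506)²] = 4.592 kip/in.
Capacity per unit length: φr_n = 0.75 × 0.6 × 60 × (0.707 × 0.3125) = 5.965 kip/in.
4.592 ≤ 5.965 → adequate.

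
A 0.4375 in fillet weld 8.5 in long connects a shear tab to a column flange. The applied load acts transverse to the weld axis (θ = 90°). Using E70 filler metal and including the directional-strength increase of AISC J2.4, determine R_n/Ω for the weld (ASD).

R_n/Ω ≈ 82.8 kip

E70XX → F_EXX = 70 ksi.
t_e = 0.707 × 0.4375 = 0.3093 in; A_we = 0.3093 × 8.5 = 2.629 in².
Directional factor: 1.0 + 0.5 sin^1.5(90°) = 1.5.
F_nw = 0.6 × 70 × 1.5 = 63 ksi.
R_n/Ω = (63 × 2.629) / 2.0 = 82.82 kip.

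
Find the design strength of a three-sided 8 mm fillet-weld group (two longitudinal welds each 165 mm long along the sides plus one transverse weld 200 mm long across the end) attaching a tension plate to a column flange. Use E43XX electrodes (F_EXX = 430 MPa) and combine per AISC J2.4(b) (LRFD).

t_e = 0.707 × 8 = 5.656 mm.
R_nwl = 0.6 × 430 × 5.656 × 330 × 10⁻³ = 481.6 kN (longitudinal, 2 welds).
R_nwt = 0.6 × 430 × 5.656 × 200 × 10⁻³ = 291.8 kN (transverse, base value).
(i) R_nwl + R_nwt = 773.4 kN; (ii) 0.85 R_nwl + 1.5 R_nwt = 847.1 kN.
R_n = max = 847.1 kN [governs: (ii)]; φR_n = 635.3 kN.

φR_n ≈ 635 kN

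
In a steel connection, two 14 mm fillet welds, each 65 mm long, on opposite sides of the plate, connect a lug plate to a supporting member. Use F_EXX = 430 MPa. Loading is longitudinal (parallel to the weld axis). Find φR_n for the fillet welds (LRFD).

Effective throat t_e = 0.707 × 14 = 9.898 mm.
Total length L = 130 mm; A_we = 9.898 × 130 = 1287 mm².
F_nw = 0.6 F_EXX = 0.6 × 430 = 258 MPa.
φR_n = 0.75 × 258 × 1287 × 10⁻³ = 249 kN.

φR_n ≈ 249 kN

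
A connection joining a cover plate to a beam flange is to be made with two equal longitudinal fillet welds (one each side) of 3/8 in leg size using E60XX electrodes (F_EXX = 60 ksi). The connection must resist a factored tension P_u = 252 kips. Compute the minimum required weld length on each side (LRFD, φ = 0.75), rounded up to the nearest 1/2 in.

L = 18 in on each side

Throat t_e = 0.707 × 0.375 = 0.2651 in.
φr_n = 0.75 × 0.6 × 60 × 0.2651 = 7.158 kips/in.
L_req = P_u / φr_n = 252 / 7.158 = 35.2 in total.
Per side: 35.2 / 2 = 17.6 in.
Round up → use L = 18 in on each side.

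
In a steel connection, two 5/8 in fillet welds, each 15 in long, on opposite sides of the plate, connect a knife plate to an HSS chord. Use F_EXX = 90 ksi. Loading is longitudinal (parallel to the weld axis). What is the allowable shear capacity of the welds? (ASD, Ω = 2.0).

Effective throat t_e = 0.707 × 0.625 = 0.4419 in.
Total length L = 30 in; A_we = 0.4419 × 30 = 13.26 in².
F_nw = 0.6 F_EXX = 0.6 × 90 = 54 ksi.
R_n = 54 × 13.26 = 715.8 kip; R_n/Ω = 715.8/2.0 = 357.9 kip.

R_n/Ω ≈ 358 kip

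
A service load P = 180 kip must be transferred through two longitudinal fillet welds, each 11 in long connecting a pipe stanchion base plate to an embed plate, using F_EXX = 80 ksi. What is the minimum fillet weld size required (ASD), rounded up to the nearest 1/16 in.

Total weld length L = 22 in.
Required throat t_e = P × Ω / (0.6 F_EXX × L) = 180 × 2.0 / (0.6 × 80 × 22) = 0.3409 in.
Required leg w = t_e / 0.707 = 0.4822 in → use 1/2 in.

w = 1/2 in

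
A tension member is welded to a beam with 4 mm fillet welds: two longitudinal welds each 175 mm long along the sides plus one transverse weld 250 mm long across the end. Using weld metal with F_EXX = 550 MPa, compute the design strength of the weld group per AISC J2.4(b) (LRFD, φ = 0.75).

t_e = 0.707 × 4 = 2.828 mm.
R_nwl = 0.6 × 550 × 2.828 × 350 × 10⁻³ = 326.6 kN (longitudinal, 2 welds).
R_nwt = 0.6 × 550 × 2.828 × 250 × 10⁻³ = 233.3 kN (transverse, base value).
(i) R_nwl + R_nwt = 559.9 kN; (ii) 0.85 R_nwl + 1.5 R_nwt = 627.6 kN.
R_n = max = 627.6 kN [governs: (ii)]; φR_n = 470.7 kN.

φR_n ≈ 471 kN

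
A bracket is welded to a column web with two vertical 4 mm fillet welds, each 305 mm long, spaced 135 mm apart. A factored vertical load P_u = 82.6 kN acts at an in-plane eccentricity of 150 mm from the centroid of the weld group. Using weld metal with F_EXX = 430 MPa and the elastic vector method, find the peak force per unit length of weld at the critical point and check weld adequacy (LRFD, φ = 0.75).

f_max ≈ 352 N/mm; adequate

Total weld length L_w = 610 mm. Treat welds as unit-width lines.
Polar moment about centroid: J = 2[d³/12 + d(b/2)²] = 2[305³/12 + 305×67.5²] = 7508000 mm³.
Direct shear f_v = P/L_w = 82.6×10³ / 610 = 135.4 N/mm (vertical).
Torsion M = P·e = 82.6×10³ × 150 = 12390000 N·mm.
Critical point at (x, y) = (67.5, 152.5) from centroid. f_tx = M·y/J = 251.7 N/mm; f_ty = M·x/J = 111.4 N/mm.
Resultant f_max = √[f_tx² + (f_v + f_ty)²] = √[251.7² + (135.4 + 111.4)²] = 352.5 N/mm.
Capacity per unit length: φr_n = 0.75 × 0.6 × 430 × (0.707 × 4) = 547.2 N/mm.
352.5 ≤ 547.2 → adequate.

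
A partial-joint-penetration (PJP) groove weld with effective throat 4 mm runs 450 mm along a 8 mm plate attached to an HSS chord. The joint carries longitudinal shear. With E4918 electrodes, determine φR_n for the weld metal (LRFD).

φR_n ≈ 397 kN

E49XX → F_EXX = 490 MPa.
Effective throat (given) t_e = 4 mm.
A_we = 4 × 450 = 1800 mm².
F_nw = 0.6 F_EXX = 294 MPa.
φR_n = 0.75 × 294 × 1800 × 10⁻³ = 396.9 kN.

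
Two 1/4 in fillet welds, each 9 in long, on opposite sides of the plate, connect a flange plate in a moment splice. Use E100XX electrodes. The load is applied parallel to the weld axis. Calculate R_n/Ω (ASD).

R_n/Ω ≈ 95.4 kip

E100XX → F_EXX = 100 ksi.
Effective throat t_e = 0.707 × 0.25 = 0.1767 in.
Total length L = 18 in; A_we = 0.1767 × 18 = 3.181 in².
F_nw = 0.6 F_EXX = 0.6 × 100 = 60 ksi.
R_n = 60 × 3.181 = 190.9 kip; R_n/Ω = 190.9/2.0 = 95.44 kip.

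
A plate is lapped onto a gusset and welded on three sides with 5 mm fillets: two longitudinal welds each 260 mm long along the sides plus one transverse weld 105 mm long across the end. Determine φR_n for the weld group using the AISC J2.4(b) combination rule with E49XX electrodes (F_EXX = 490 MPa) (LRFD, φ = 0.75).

t_e = 0.707 × 5 = 3.535 mm.
R_nwl = 0.6 × 490 × 3.535 × 520 × 10⁻³ = 540.4 kN (longitudinal, 2 welds).
R_nwt = 0.6 × 490 × 3.535 × 105 × 10⁻³ = 109.1 kN (transverse, base value).
(i) R_nwl + R_nwt = 649.6 kN; (ii) 0.85 R_nwl + 1.5 R_nwt = 623.1 kN.
R_n = max = 649.6 kN [governs: (i)]; φR_n = 487.2 kN.

φR_n ≈ 487 kN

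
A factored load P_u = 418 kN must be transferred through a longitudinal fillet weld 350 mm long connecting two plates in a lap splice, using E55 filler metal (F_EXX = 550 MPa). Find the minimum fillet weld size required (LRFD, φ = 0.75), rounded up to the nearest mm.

Total weld length L = 350 mm.
Required throat t_e = P_u / (φ × 0.6 F_EXX × L) = 418 / (0.75 × 0.6 × 550 × 350 × 10⁻³) = 4.825 mm.
Required leg w = t_e / 0.707 = 6.825 mm → use 7 mm.

w = 7 mm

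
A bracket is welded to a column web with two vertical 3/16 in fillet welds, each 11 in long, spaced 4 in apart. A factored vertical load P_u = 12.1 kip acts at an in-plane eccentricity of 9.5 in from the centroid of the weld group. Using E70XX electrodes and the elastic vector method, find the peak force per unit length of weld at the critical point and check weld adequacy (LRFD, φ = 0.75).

E70XX → F_EXX = 70 ksi.
Total weld length L_w = 22 in. Treat welds as unit-width lines.
Polar moment about centroid: J = 2[d³/12 + d(b/2)²] = 2[11³/12 + 11×2²] = 309.8 in³.
Direct shear f_v = P/L_w = 12.1 / 22 = 0.55 kip/in (vertical).
Torsion M = P·e = 12.1 × 9.5 = 114.95 kip·in.
Critical point at (x, y) = (2, 5.5) from centroid. f_tx = M·y/J = 2.041 kip/in; f_ty = M·x/J = 0.742 kip/in.
Resultant f_max = √[f_tx² + (f_v + f_ty)²] = √[2.041² + (0.55 + 0.742)²] = 2.415 kip/in.
Capacity per unit length: φr_n = 0.75 × 0.6 × 70 × (0.707 × 0.1875) = 4.176 kip/in.
2.415 ≤ 4.176 → adequate.

f_max ≈ 2.42 kip/in; adequate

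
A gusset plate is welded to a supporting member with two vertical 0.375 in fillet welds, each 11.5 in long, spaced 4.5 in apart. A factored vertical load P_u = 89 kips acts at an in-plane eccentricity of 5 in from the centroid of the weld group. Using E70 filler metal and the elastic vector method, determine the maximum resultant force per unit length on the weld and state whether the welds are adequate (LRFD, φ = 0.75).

f_max ≈ 9.54 kip/in; NOT adequate

E70XX → F_EXX = 70 ksi.
Total weld length L_w = 23 in. Treat welds as unit-width lines.
Polar moment about centroid: J = 2[d³/12 + d(b/2)²] = 2[11.5³/12 + 11.5×2.25²] = 369.9 in³.
Direct shear f_v = P/L_w = 89 / 23 = 3.87 kip/in (vertical).
Torsion M = P·e = 89 × 5 = 445 kip·in.
Critical point at (x, y) = (2.25, 5.75) from centroid. f_tx = M·y/J = 6.917 kip/in; f_ty = M·x/J = 2.707 kip/in.
Resultant f_max = √[f_tx² + (f_v + f_ty)²] = √[6.917² + (3.87 + 2.707)²] = 9.544 kip/in.
Capacity per unit length: φr_n = 0.75 × 0.6 × 70 × (0.707 × 0.375) = 8.351 kip/in.
9.544 > 8.351 → NOT adequate.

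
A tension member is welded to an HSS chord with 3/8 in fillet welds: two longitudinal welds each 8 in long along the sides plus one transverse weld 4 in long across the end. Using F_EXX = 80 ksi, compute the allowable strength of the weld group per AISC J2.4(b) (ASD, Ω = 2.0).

R_n/Ω ≈ 127 kip

t_e = 0.707 × 0.375 = 0.2651 in.
R_nwl = 0.6 × 80 × 0.2651 × 16 = 203.6 kip (longitudinal, 2 welds).
R_nwt = 0.6 × 80 × 0.2651 × 4 = 50.9 kip (transverse, base value).
(i) R_nwl + R_nwt = 254.5 kip; (ii) 0.85 R_nwl + 1.5 R_nwt = 249.4 kip.
R_n = max = 254.5 kip [governs: (i)]; R_n/Ω = 127.3 kip.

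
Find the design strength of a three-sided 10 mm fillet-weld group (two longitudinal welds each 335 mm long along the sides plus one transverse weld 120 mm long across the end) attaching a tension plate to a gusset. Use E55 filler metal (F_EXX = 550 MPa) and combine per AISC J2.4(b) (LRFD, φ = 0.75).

t_e = 0.707 × 10 = 7.07 mm.
R_nwl = 0.6 × 550 × 7.07 × 670 × 10⁻³ = 1563 kN (longitudinal, 2 welds).
R_nwt = 0.6 × 550 × 7.07 × 120 × 10⁻³ = 280 kN (transverse, base value).
(i) R_nwl + R_nwt = 1843 kN; (ii) 0.85 R_nwl + 1.5 R_nwt = 1749 kN.
R_n = max = 1843 kN [governs: (i)]; φR_n = 1382 kN.

φR_n ≈ 1380 kN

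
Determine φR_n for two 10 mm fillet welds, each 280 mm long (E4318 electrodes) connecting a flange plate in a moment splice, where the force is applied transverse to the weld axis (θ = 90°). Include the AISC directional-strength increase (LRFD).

E43XX → F_EXX = 430 MPa.
t_e = 0.707 × 10 = 7.07 mm; A_we = 7.07 × 560 = 3959 mm².
Directional factor: 1.0 + 0.5 sin^1.5(90°) = 1.5.
F_nw = 0.6 × 430 × 1.5 = 387 MPa.
φR_n = 0.75 × 387 × 3959 × 10⁻³ = 1149 kN.

φR_n ≈ 1150 kN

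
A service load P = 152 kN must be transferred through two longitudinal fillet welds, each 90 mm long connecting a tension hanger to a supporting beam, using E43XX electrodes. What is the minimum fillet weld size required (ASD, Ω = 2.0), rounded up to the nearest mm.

E43XX → F_EXX = 430 MPa.
Total weld length L = 180 mm.
Required throat t_e = P × Ω / (0.6 F_EXX × L) = 152 × 2.0 / (0.6 × 430 × 180 × 10⁻³) = 6.546 mm.
Required leg w = t_e / 0.707 = 9.259 mm → use 10 mm.

w = 10 mm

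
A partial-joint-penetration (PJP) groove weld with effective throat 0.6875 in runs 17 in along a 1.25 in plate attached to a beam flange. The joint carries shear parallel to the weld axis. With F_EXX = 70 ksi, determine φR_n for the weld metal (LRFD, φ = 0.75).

Effective throat (given) t_e = 0.6875 in.
A_we = 0.6875 × 17 = 11.69 in².
F_nw = 0.6 F_EXX = 42 ksi.
φR_n = 0.75 × 42 × 11.69 = 368.2 kip.

φR_n ≈ 368 kip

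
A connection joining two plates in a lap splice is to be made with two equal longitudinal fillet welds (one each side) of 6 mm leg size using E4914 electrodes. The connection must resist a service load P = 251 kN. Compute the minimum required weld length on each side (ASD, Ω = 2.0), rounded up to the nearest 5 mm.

L = 205 mm on each side

E49XX → F_EXX = 490 MPa.
Throat t_e = 0.707 × 6 = 4.242 mm.
r_n/Ω = (0.6 × 490 × 4.242) / 2.0 = 623.6 N/mm = 0.6236 kN/mm.
L_req = P / (r_n/Ω) = 251 / 0.6236 = 402.5 mm total.
Per side: 402.5 / 2 = 201.3 mm.
Round up → use L = 205 mm on each side.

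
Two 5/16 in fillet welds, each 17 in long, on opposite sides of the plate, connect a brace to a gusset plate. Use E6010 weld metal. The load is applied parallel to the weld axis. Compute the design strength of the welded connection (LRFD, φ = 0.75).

φR_n ≈ 203 kip

E60XX → F_EXX = 60 ksi.
Effective throat t_e = 0.707 × 0.3125 = 0.2209 in.
Total length L = 34 in; A_we = 0.2209 × 34 = 7.512 in².
F_nw = 0.6 F_EXX = 0.6 × 60 = 36 ksi.
φR_n = 0.75 × 36 × 7.512 = 202.8 kip.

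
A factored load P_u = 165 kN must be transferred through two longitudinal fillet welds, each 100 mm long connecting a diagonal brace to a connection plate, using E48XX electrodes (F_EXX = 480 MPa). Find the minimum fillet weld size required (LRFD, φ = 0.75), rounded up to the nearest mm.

Total weld length L = 200 mm.
Required throat t_e = P_u / (φ × 0.6 F_EXX × L) = 165 / (0.75 × 0.6 × 480 × 200 × 10⁻³) = 3.819 mm.
Required leg w = t_e / 0.707 = 5.402 mm → use 6 mm.

w = 6 mm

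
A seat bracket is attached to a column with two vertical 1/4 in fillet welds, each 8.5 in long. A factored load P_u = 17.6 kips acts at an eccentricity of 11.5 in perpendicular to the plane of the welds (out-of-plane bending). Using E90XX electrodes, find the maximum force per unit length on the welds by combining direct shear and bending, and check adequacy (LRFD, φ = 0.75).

E90XX → F_EXX = 90 ksi.
L_w = 2 × 8.5 = 17 in; section modulus (unit throat) S = 2 × L²/6 = 24.08 in².
Direct shear f_v = P/L_w = 17.6/17 = 1.035 kip/in.
Moment M = P × e = 17.6 × 11.5 = 202.4 kip·in; bending f_b = M/S = 8.404 kip/in.
f_max = √(f_v² + f_b²) = √(1.035² + 8.404²) = 8.468 kip/in.
φr_n = 0.75 × 0.6 × 90 × (0.707 × 0.25) = 7.158 kip/in → NOT adequate.

f_max ≈ 8.47 kip/in; NOT adequate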